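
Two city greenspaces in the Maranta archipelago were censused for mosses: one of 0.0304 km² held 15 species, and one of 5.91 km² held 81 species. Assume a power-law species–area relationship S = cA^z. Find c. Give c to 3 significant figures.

z = ln(S₂/S₁) / ln(A₂/A₁) = ln(81/15) / ln(5.91/0.0304) = 1.6864 / 5.2700 = 0.3200
c = S₁ / A₁^z = 15 / 0.0304^0.3200 = 15 / 0.327 = 45.87

45.9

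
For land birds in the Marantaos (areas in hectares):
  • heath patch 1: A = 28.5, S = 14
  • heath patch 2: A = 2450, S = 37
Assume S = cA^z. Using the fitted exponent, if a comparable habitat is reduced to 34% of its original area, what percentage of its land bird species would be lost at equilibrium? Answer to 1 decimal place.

z = ln(37/14) / ln(2450/28.5) = 0.9719 / 4.4539 = 0.2182
S_new/S_old = (A_new/A_old)^z = 0.34^0.2182 = exp(0.2182 × -1.0788) = 0.7903
Fraction lost = 1 − 0.7903 = 0.2097

21.0%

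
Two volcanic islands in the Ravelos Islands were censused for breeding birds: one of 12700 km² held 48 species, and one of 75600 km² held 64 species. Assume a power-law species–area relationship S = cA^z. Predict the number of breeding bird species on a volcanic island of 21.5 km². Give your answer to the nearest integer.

17

z = ln(64/48) / ln(75600/12700) = 0.2877 / 1.7839 = 0.1613
c = 48 / 12700^0.1613 = 48 / 4.59 = 10.46
S₃ = 10.46 × 21.5^0.1613 = 10.46 × 1.64 ≈ 17.15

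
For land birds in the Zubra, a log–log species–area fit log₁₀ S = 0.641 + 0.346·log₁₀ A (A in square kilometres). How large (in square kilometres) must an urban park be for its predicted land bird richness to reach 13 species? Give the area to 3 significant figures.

13 = 4.375 × A^0.346  ⇒  A^0.346 = 13/4.375 = 2.971
ln A = ln(2.971) / 0.346 = 1.0890 / 0.346 = 3.1474
A = e^3.1474 ≈ 23.27 square kilometres

23.3 square kilometres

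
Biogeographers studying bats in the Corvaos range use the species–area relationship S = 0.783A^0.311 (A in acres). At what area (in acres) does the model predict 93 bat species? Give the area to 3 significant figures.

4690000 acres

93 = 0.783 × A^0.311  ⇒  A^0.311 = 93/0.783 = 118.8
ln A = ln(118.8) / 0.311 = 4.7772 / 0.311 = 15.3608
A = e^15.3608 ≈ 4689529 acres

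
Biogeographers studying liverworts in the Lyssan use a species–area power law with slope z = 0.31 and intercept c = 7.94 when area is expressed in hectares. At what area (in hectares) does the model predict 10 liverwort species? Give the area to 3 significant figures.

2.10 hectares

10 = 7.94 × A^0.31  ⇒  A^0.31 = 10/7.94 = 1.259
ln A = ln(1.259) / 0.31 = 0.2307 / 0.31 = 0.7441
A = e^0.7441 ≈ 2.105 hectares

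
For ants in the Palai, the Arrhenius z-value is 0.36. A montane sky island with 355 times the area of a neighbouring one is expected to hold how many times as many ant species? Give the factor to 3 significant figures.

S₂/S₁ = (A₂/A₁)^z = 355^0.36
ln(S₂/S₁) = 0.36 × ln 355 = 0.36 × 5.8721 = 2.1140
S₂/S₁ = e^2.1140 ≈ 8.281

8.28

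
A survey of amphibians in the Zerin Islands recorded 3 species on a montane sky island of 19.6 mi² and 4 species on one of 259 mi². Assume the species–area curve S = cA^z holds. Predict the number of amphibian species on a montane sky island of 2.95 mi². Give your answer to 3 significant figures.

z = ln(4/3) / ln(259/19.6) = 0.2877 / 2.5813 = 0.1114
c = 3 / 19.6^0.1114 = 3 / 1.393 = 2.153
S₃ = 2.153 × 2.95^0.1114 = 2.153 × 1.128 ≈ 2.429

2.43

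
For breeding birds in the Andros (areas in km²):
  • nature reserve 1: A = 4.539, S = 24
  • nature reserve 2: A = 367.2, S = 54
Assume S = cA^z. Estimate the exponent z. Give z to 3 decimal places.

Taking logs: ln S = ln c + z ln A, so z = (ln S₂ − ln S₁)/(ln A₂ − ln A₁).
z = ln(54/24) / ln(367.2/4.539) = ln(2.25) / ln(80.9) = 0.8109 / 4.3932 = 0.1846

0.185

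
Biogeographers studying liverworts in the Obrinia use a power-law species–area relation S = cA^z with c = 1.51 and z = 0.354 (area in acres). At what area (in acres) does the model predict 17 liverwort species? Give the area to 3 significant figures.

17 = 1.51 × A^0.354  ⇒  A^0.354 = 17/1.51 = 11.26
ln A = ln(11.26) / 0.354 = 2.4211 / 0.354 = 6.8393
A = e^6.8393 ≈ 933.8 acres

934 acres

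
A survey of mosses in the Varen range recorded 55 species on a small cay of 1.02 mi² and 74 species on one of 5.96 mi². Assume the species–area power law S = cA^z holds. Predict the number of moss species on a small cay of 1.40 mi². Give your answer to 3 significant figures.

58.0

z = ln(74/55) / ln(5.96/1.02) = 0.2967 / 1.7653 = 0.1681
c = 55 / 1.02^0.1681 = 55 / 1.003 = 54.82
S₃ = 54.82 × 1.4^0.1681 = 54.82 × 1.058 ≈ 58.01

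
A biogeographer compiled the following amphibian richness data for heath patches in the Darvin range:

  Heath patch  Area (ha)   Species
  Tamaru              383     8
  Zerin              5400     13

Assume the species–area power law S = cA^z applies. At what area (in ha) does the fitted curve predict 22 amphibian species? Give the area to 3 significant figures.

z = ln(13/8) / ln(5400/383) = 0.4855 / 2.6461 = 0.1835
c = 8 / 383^0.1835 = 8 / 2.978 = 2.686
A = (22/2.686)^(1/0.1835) ⇒ ln A = ln(8.19)/0.1835 = 11.4615
A = e^11.4615 ≈ 94985 ha

95000 ha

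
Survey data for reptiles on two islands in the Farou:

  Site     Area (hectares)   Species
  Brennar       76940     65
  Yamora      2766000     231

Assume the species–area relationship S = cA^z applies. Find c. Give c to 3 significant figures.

z = ln(S₂/S₁) / ln(A₂/A₁) = ln(231/65) / ln(2766000/76940) = 1.2680 / 3.5821 = 0.3540
c = S₁ / A₁^z = 65 / 76940^0.3540 = 65 / 53.66 = 1.211

1.21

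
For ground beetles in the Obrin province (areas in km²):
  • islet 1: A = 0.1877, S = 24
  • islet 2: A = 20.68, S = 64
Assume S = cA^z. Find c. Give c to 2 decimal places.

z = ln(S₂/S₁) / ln(A₂/A₁) = ln(64/24) / ln(20.68/0.1877) = 0.9808 / 4.7021 = 0.2086
c = S₁ / A₁^z = 24 / 0.1877^0.2086 = 24 / 0.7054 = 34.02

34.02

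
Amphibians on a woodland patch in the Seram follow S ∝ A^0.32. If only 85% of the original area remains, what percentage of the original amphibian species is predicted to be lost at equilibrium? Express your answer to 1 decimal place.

5.1%

S_new/S_old = (A_new/A_old)^z = 0.85^0.32
= exp(0.32 × ln 0.85) = exp(0.32 × -0.1625) = exp(-0.0520) ≈ 0.9493
Fraction lost = 1 − 0.9493 = 0.05068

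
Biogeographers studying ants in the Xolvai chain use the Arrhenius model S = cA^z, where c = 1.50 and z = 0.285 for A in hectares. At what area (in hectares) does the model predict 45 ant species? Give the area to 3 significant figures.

152000 hectares

45 = 1.5 × A^0.285  ⇒  A^0.285 = 45/1.5 = 30
ln A = ln(30) / 0.285 = 3.4012 / 0.285 = 11.9340
A = e^11.9340 ≈ 152364 hectares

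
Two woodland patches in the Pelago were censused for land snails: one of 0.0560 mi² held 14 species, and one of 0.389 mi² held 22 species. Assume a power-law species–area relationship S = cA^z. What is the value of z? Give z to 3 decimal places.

Taking logs: ln S = ln c + z ln A, so z = (ln S₂ − ln S₁)/(ln A₂ − ln A₁).
z = ln(22/14) / ln(0.389/0.056) = ln(1.571) / ln(6.946) = 0.4520 / 1.9382 = 0.2332

0.233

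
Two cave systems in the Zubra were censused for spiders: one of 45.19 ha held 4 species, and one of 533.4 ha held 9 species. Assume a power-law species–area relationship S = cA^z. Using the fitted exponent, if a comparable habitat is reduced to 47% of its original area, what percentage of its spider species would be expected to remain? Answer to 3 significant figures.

78.0%

z = ln(9/4) / ln(533.4/45.19) = 0.8109 / 2.4684 = 0.3285
S_new/S_old = (A_new/A_old)^z = 0.47^0.3285 = exp(0.3285 × -0.7550) = 0.7803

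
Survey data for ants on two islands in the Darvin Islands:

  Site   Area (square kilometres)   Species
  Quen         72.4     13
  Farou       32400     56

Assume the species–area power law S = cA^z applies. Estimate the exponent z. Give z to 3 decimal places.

Taking logs: ln S = ln c + z ln A, so z = (ln S₂ − ln S₁)/(ln A₂ − ln A₁).
z = ln(56/13) / ln(32400/72.4) = ln(4.308) / ln(447.5) = 1.4604 / 6.1037 = 0.2393

0.239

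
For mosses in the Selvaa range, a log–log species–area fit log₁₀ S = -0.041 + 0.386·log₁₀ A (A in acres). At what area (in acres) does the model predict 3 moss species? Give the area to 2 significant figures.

22 acres

3 = 0.9099 × A^0.386  ⇒  A^0.386 = 3/0.9099 = 3.297
ln A = ln(3.297) / 0.386 = 1.1930 / 0.386 = 3.0907
A = e^3.0907 ≈ 21.99 acres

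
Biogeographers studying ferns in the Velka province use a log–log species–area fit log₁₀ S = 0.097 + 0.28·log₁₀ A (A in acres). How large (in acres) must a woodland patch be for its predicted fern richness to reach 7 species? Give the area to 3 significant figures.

470 acres

7 = 1.25 × A^0.28  ⇒  A^0.28 = 7/1.25 = 5.599
ln A = ln(5.599) / 0.28 = 1.7226 / 0.28 = 6.1520
A = e^6.1520 ≈ 469.7 acres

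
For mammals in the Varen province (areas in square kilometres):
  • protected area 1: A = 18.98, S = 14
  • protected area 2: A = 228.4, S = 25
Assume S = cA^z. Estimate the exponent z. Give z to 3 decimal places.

0.233

Taking logs: ln S = ln c + z ln A, so z = (ln S₂ − ln S₁)/(ln A₂ − ln A₁).
z = ln(25/14) / ln(228.4/18.98) = ln(1.786) / ln(12.03) = 0.5798 / 2.4877 = 0.2331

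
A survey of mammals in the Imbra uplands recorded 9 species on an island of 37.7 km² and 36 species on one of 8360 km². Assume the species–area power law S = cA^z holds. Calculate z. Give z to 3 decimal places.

0.257

Taking logs: ln S = ln c + z ln A, so z = (ln S₂ − ln S₁)/(ln A₂ − ln A₁).
z = ln(36/9) / ln(8360/37.7) = ln(4) / ln(221.8) = 1.3863 / 5.4016 = 0.2566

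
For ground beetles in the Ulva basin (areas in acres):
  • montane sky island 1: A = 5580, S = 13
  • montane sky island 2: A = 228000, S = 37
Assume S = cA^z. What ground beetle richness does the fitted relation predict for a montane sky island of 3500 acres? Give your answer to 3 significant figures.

z = ln(37/13) / ln(228000/5580) = 1.0460 / 3.7102 = 0.2819
c = 13 / 5580^0.2819 = 13 / 11.38 = 1.142
S₃ = 1.142 × 3500^0.2819 = 1.142 × 9.98 ≈ 11.4

11.4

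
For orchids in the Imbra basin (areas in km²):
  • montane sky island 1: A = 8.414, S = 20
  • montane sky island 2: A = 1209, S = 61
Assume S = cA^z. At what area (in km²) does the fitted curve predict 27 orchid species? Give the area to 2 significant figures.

z = ln(61/20) / ln(1209/8.414) = 1.1151 / 4.9677 = 0.2245
c = 20 / 8.414^0.2245 = 20 / 1.613 = 12.4
A = (27/12.4)^(1/0.2245) ⇒ ln A = ln(2.178)/0.2245 = 3.4668
A = e^3.4668 ≈ 32.03 km²

32 km²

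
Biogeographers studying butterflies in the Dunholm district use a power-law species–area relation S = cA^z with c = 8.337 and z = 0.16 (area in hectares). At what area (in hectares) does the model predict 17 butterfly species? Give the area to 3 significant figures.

17 = 8.337 × A^0.16  ⇒  A^0.16 = 17/8.337 = 2.039
ln A = ln(2.039) / 0.16 = 0.7125 / 0.16 = 4.4532
A = e^4.4532 ≈ 85.9 hectares

85.9 hectares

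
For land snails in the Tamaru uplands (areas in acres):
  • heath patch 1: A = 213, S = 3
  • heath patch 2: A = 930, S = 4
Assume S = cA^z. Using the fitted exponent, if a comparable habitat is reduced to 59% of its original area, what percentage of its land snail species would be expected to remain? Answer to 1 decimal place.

z = ln(4/3) / ln(930/213) = 0.2877 / 1.4739 = 0.1952
S_new/S_old = (A_new/A_old)^z = 0.59^0.1952 = exp(0.1952 × -0.5276) = 0.9021

90.2%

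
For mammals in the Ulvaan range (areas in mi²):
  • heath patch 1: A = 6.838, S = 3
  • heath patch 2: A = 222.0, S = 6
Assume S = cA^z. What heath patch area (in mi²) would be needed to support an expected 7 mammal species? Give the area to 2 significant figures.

480 mi²

z = ln(6/3) / ln(222/6.838) = 0.6931 / 3.4802 = 0.1992
c = 3 / 6.838^0.1992 = 3 / 1.467 = 2.046
A = (7/2.046)^(1/0.1992) ⇒ ln A = ln(3.422)/0.1992 = 6.1766
A = e^6.1766 ≈ 481.4 mi²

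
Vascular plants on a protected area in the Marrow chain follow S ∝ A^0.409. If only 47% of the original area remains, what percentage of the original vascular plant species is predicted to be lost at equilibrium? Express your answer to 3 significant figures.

S_new/S_old = (A_new/A_old)^z = 0.47^0.409
= exp(0.409 × ln 0.47) = exp(0.409 × -0.7550) = exp(-0.3088) ≈ 0.7343
Fraction lost = 1 − 0.7343 = 0.2657

26.6%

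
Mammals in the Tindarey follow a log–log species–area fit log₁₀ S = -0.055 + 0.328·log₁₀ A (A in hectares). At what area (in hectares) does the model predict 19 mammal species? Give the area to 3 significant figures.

19 = 0.881 × A^0.328  ⇒  A^0.328 = 19/0.881 = 21.57
ln A = ln(21.57) / 0.328 = 3.0711 / 0.328 = 9.3631
A = e^9.3631 ≈ 11650 hectares

11600 hectares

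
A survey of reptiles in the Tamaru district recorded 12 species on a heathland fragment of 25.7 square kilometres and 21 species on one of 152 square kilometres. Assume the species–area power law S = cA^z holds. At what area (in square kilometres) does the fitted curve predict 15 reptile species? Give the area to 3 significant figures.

52.2 square kilometres

z = ln(21/12) / ln(152/25.7) = 0.5596 / 1.7774 = 0.3149
c = 12 / 25.7^0.3149 = 12 / 2.779 = 4.318
A = (15/4.318)^(1/0.3149) ⇒ ln A = ln(3.474)/0.3149 = 3.9552
A = e^3.9552 ≈ 52.21 square kilometres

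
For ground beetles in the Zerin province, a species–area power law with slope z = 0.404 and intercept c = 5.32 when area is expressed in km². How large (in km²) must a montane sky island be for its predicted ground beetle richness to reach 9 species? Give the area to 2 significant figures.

3.7 km²

9 = 5.32 × A^0.404  ⇒  A^0.404 = 9/5.32 = 1.692
ln A = ln(1.692) / 0.404 = 0.5258 / 0.404 = 1.3014
A = e^1.3014 ≈ 3.674 km²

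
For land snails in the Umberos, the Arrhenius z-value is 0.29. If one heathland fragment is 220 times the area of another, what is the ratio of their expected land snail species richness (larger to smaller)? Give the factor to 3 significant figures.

S₂/S₁ = (A₂/A₁)^z = 220^0.29
ln(S₂/S₁) = 0.29 × ln 220 = 0.29 × 5.3936 = 1.5642
S₂/S₁ = e^1.5642 ≈ 4.779

4.78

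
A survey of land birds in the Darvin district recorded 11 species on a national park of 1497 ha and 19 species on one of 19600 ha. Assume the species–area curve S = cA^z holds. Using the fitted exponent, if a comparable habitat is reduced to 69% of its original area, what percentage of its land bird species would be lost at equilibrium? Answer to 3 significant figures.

z = ln(19/11) / ln(19600/1497) = 0.5465 / 2.5721 = 0.2125
S_new/S_old = (A_new/A_old)^z = 0.69^0.2125 = exp(0.2125 × -0.3711) = 0.9242
Fraction lost = 1 − 0.9242 = 0.07582

7.58%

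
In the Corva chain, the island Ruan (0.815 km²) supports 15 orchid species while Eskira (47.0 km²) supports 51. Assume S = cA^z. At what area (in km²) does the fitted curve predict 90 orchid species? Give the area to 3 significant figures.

309 km²

z = ln(51/15) / ln(47/0.815) = 1.2238 / 4.0547 = 0.3018
c = 15 / 0.815^0.3018 = 15 / 0.9401 = 15.96
A = (90/15.96)^(1/0.3018) ⇒ ln A = ln(5.641)/0.3018 = 5.7320
A = e^5.7320 ≈ 308.6 km²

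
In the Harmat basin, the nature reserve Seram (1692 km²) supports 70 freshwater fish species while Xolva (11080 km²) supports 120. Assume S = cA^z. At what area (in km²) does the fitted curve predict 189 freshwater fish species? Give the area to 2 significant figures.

z = ln(120/70) / ln(11080/1692) = 0.5390 / 1.8792 = 0.2868
c = 70 / 1692^0.2868 = 70 / 8.433 = 8.301
A = (189/8.301)^(1/0.2868) ⇒ ln A = ln(22.77)/0.2868 = 10.8967
A = e^10.8967 ≈ 53996 km²

54000 km²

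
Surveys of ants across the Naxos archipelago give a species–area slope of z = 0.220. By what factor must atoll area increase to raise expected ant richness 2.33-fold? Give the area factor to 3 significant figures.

46.8

(A₂/A₁)^0.22 = 2.33, so A₂/A₁ = 2.33^(1/0.22) = 2.33^4.545
ln(A₂/A₁) = ln 2.33 / 0.22 = 0.8459 / 0.22 = 3.8449
A₂/A₁ = e^3.8449 ≈ 46.75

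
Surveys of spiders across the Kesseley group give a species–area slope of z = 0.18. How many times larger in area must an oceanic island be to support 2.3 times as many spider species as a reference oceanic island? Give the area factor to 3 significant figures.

(A₂/A₁)^0.18 = 2.3, so A₂/A₁ = 2.3^(1/0.18) = 2.3^5.556
ln(A₂/A₁) = ln 2.3 / 0.18 = 0.8329 / 0.18 = 4.6273
A₂/A₁ = e^4.6273 ≈ 102.2

102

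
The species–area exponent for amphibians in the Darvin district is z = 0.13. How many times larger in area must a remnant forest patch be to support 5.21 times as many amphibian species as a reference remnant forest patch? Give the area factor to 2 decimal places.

326690.37

(A₂/A₁)^0.13 = 5.21, so A₂/A₁ = 5.21^(1/0.13) = 5.21^7.692
ln(A₂/A₁) = ln 5.21 / 0.13 = 1.6506 / 0.13 = 12.6968
A₂/A₁ = e^12.6968 ≈ 326690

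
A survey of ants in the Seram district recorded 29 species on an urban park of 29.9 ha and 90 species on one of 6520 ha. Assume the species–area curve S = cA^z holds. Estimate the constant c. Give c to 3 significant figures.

z = ln(S₂/S₁) / ln(A₂/A₁) = ln(90/29) / ln(6520/29.9) = 1.1325 / 5.3848 = 0.2103
c = S₁ / A₁^z = 29 / 29.9^0.2103 = 29 / 2.043 = 14.19

14.2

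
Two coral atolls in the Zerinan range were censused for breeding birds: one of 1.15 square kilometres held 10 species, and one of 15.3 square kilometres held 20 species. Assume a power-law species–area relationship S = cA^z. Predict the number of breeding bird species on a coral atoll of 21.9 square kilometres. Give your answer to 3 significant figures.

z = ln(20/10) / ln(15.3/1.15) = 0.6931 / 2.5881 = 0.2678
c = 10 / 1.15^0.2678 = 10 / 1.038 = 9.633
S₃ = 9.633 × 21.9^0.2678 = 9.633 × 2.286 ≈ 22.02

22.0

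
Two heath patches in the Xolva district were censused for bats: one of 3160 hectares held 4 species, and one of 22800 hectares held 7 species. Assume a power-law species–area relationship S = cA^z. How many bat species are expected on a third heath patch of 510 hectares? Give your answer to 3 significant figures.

z = ln(7/4) / ln(22800/3160) = 0.5596 / 1.9762 = 0.2832
c = 4 / 3160^0.2832 = 4 / 9.796 = 0.4083
S₃ = 0.4083 × 510^0.2832 = 0.4083 × 5.844 ≈ 2.386

2.39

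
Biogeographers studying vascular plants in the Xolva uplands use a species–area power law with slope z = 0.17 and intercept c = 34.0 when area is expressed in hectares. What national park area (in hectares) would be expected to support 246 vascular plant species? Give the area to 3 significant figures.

246 = 34 × A^0.17  ⇒  A^0.17 = 246/34 = 7.235
ln A = ln(7.235) / 0.17 = 1.9790 / 0.17 = 11.6410
A = e^11.6410 ≈ 113664 hectares

114000 hectares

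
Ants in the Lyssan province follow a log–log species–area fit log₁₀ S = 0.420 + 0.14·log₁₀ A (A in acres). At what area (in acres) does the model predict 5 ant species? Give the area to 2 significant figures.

5 = 2.63 × A^0.14  ⇒  A^0.14 = 5/2.63 = 1.901
ln A = ln(1.901) / 0.14 = 0.6424 / 0.14 = 4.5882
A = e^4.5882 ≈ 98.32 acres

98 acres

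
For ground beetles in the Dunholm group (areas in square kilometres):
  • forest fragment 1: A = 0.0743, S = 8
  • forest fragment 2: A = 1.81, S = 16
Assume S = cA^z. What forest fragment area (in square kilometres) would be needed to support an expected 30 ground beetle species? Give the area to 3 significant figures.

z = ln(16/8) / ln(1.81/0.0743) = 0.6931 / 3.1930 = 0.2171
c = 8 / 0.0743^0.2171 = 8 / 0.5687 = 14.07
A = (30/14.07)^(1/0.2171) ⇒ ln A = ln(2.133)/0.2171 = 3.4890
A = e^3.4890 ≈ 32.75 square kilometres

32.8 square kilometres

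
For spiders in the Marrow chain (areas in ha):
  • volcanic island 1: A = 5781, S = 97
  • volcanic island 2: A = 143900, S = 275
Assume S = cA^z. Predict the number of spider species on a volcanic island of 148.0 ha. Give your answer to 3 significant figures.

z = ln(275/97) / ln(143900/5781) = 1.0421 / 3.2145 = 0.3242
c = 97 / 5781^0.3242 = 97 / 16.58 = 5.851
S₃ = 5.851 × 148^0.3242 = 5.851 × 5.053 ≈ 29.56

29.6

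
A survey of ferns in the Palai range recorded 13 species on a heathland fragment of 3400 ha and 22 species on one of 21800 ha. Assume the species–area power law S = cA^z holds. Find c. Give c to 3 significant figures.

1.30

z = ln(S₂/S₁) / ln(A₂/A₁) = ln(22/13) / ln(21800/3400) = 0.5261 / 1.8581 = 0.2831
c = S₁ / A₁^z = 13 / 3400^0.2831 = 13 / 9.997 = 1.3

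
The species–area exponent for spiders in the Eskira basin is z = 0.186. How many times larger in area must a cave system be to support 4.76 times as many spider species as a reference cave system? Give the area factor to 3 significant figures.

(A₂/A₁)^0.186 = 4.76, so A₂/A₁ = 4.76^(1/0.186) = 4.76^5.376
ln(A₂/A₁) = ln 4.76 / 0.186 = 1.5602 / 0.186 = 8.3884
A₂/A₁ = e^8.3884 ≈ 4396

4400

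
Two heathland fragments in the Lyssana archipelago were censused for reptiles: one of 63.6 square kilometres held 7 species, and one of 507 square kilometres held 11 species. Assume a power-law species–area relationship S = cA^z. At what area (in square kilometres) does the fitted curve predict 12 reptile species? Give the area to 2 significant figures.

z = ln(11/7) / ln(507/63.6) = 0.4520 / 2.0759 = 0.2177
c = 7 / 63.6^0.2177 = 7 / 2.47 = 2.834
A = (12/2.834)^(1/0.2177) ⇒ ln A = ln(4.234)/0.2177 = 6.6281
A = e^6.6281 ≈ 756.1 square kilometres

760 square kilometres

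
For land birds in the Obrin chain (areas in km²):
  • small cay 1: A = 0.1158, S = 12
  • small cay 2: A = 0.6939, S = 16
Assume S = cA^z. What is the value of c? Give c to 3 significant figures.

z = ln(S₂/S₁) / ln(A₂/A₁) = ln(16/12) / ln(0.6939/0.1158) = 0.2877 / 1.7905 = 0.1607
c = S₁ / A₁^z = 12 / 0.1158^0.1607 = 12 / 0.7072 = 16.97

17.0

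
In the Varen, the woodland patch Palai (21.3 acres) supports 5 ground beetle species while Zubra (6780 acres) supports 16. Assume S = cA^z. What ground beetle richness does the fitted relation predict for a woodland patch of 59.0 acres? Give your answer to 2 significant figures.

z = ln(16/5) / ln(6780/21.3) = 1.1632 / 5.7630 = 0.2018
c = 5 / 21.3^0.2018 = 5 / 1.854 = 2.697
S₃ = 2.697 × 59^0.2018 = 2.697 × 2.277 ≈ 6.141

6.1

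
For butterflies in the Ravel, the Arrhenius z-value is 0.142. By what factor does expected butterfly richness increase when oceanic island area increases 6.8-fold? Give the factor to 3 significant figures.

1.31

S₂/S₁ = (A₂/A₁)^z = 6.8^0.142
ln(S₂/S₁) = 0.142 × ln 6.8 = 0.142 × 1.9169 = 0.2722
S₂/S₁ = e^0.2722 ≈ 1.313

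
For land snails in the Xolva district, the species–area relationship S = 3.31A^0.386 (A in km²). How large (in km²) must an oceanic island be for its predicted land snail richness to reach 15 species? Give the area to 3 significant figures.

50.1 km²

15 = 3.31 × A^0.386  ⇒  A^0.386 = 15/3.31 = 4.532
ln A = ln(4.532) / 0.386 = 1.5111 / 0.386 = 3.9148
A = e^3.9148 ≈ 50.14 km²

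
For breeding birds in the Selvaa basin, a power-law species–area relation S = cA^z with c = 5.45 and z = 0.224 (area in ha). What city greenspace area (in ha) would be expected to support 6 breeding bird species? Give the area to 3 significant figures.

1.54 ha

6 = 5.45 × A^0.224  ⇒  A^0.224 = 6/5.45 = 1.101
ln A = ln(1.101) / 0.224 = 0.0961 / 0.224 = 0.4292
A = e^0.4292 ≈ 1.536 ha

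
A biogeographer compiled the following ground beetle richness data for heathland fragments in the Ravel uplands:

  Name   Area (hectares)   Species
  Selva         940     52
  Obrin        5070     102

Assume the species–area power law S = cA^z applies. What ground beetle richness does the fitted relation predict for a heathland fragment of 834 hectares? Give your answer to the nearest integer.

z = ln(102/52) / ln(5070/940) = 0.6737 / 1.6852 = 0.3998
c = 52 / 940^0.3998 = 52 / 15.44 = 3.368
S₃ = 3.368 × 834^0.3998 = 3.368 × 14.72 ≈ 49.57

50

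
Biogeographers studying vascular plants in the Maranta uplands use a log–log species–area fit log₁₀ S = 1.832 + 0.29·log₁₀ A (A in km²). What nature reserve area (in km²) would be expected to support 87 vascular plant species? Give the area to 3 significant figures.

87 = 67.92 × A^0.29  ⇒  A^0.29 = 87/67.92 = 1.281
ln A = ln(1.281) / 0.29 = 0.2476 / 0.29 = 0.8537
A = e^0.8537 ≈ 2.348 km²

2.35 km²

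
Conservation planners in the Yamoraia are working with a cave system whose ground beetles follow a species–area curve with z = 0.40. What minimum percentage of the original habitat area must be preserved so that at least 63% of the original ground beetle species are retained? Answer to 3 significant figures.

Need (A_new/A_old)^0.4 = 0.63, so A_new/A_old = 0.63^(1/0.4) = 0.63^2.5
ln(A_new/A_old) = ln 0.63 / 0.4 = -0.4620 / 0.4 = -1.1551
A_new/A_old = e^-1.1551 ≈ 0.315

31.5%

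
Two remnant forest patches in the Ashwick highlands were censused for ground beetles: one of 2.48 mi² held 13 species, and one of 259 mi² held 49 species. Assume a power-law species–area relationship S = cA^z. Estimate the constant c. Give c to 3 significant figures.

10.0

z = ln(S₂/S₁) / ln(A₂/A₁) = ln(49/13) / ln(259/2.48) = 1.3269 / 4.6486 = 0.2854
c = S₁ / A₁^z = 13 / 2.48^0.2854 = 13 / 1.296 = 10.03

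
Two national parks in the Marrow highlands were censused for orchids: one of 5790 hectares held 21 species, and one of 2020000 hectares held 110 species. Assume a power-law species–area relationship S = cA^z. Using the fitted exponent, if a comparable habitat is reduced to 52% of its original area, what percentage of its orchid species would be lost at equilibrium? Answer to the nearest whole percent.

z = ln(110/21) / ln(2020000/5790) = 1.6560 / 5.8547 = 0.2828
S_new/S_old = (A_new/A_old)^z = 0.52^0.2828 = exp(0.2828 × -0.6539) = 0.8311
Fraction lost = 1 − 0.8311 = 0.1689

17%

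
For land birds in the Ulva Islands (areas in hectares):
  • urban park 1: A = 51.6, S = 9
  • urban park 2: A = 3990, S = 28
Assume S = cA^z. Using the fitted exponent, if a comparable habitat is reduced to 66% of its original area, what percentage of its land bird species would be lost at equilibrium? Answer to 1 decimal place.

10.3%

z = ln(28/9) / ln(3990/51.6) = 1.1350 / 4.3480 = 0.2610
S_new/S_old = (A_new/A_old)^z = 0.66^0.2610 = exp(0.2610 × -0.4155) = 0.8972
Fraction lost = 1 − 0.8972 = 0.1028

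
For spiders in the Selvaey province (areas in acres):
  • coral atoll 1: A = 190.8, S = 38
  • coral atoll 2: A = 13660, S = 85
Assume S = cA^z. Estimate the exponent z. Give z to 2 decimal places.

0.19

Taking logs: ln S = ln c + z ln A, so z = (ln S₂ − ln S₁)/(ln A₂ − ln A₁).
z = ln(85/38) / ln(13660/190.8) = ln(2.237) / ln(71.59) = 0.8051 / 4.2710 = 0.1885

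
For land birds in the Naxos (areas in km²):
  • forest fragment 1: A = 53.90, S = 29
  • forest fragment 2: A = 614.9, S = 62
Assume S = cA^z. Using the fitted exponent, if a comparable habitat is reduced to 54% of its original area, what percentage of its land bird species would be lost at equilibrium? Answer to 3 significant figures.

17.5%

z = ln(62/29) / ln(614.9/53.9) = 0.7598 / 2.4343 = 0.3121
S_new/S_old = (A_new/A_old)^z = 0.54^0.3121 = exp(0.3121 × -0.6162) = 0.825
Fraction lost = 1 − 0.825 = 0.175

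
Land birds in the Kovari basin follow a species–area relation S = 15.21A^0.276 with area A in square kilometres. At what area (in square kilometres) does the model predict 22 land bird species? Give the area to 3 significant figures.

22 = 15.21 × A^0.276  ⇒  A^0.276 = 22/15.21 = 1.446
ln A = ln(1.446) / 0.276 = 0.3691 / 0.276 = 1.3373
A = e^1.3373 ≈ 3.809 square kilometres

3.81 square kilometres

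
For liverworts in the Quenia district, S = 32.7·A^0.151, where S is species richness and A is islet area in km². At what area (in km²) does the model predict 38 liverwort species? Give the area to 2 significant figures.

38 = 32.7 × A^0.151  ⇒  A^0.151 = 38/32.7 = 1.162
ln A = ln(1.162) / 0.151 = 0.1502 / 0.151 = 0.9948
A = e^0.9948 ≈ 2.704 km²

2.7 km²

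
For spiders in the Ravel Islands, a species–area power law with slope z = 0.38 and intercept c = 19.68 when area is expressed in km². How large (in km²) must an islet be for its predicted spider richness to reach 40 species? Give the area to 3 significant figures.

6.47 km²

40 = 19.68 × A^0.38  ⇒  A^0.38 = 40/19.68 = 2.033
ln A = ln(2.033) / 0.38 = 0.7093 / 0.38 = 1.8665
A = e^1.8665 ≈ 6.466 km²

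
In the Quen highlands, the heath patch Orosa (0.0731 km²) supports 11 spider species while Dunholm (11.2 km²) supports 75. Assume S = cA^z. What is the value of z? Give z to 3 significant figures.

0.381

Taking logs: ln S = ln c + z ln A, so z = (ln S₂ − ln S₁)/(ln A₂ − ln A₁).
z = ln(75/11) / ln(11.2/0.0731) = ln(6.818) / ln(153.2) = 1.9196 / 5.0318 = 0.3815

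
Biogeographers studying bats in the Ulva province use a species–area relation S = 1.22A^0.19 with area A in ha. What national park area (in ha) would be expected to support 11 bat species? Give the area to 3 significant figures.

106000 ha

11 = 1.22 × A^0.19  ⇒  A^0.19 = 11/1.22 = 9.016
ln A = ln(9.016) / 0.19 = 2.1990 / 0.19 = 11.5739
A = e^11.5739 ≈ 106289 ha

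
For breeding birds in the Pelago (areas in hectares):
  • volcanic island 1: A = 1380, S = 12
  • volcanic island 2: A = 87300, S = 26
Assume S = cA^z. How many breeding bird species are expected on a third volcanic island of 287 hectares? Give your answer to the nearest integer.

9

z = ln(26/12) / ln(87300/1380) = 0.7732 / 4.1473 = 0.1864
c = 12 / 1380^0.1864 = 12 / 3.849 = 3.117
S₃ = 3.117 × 287^0.1864 = 3.117 × 2.872 ≈ 8.954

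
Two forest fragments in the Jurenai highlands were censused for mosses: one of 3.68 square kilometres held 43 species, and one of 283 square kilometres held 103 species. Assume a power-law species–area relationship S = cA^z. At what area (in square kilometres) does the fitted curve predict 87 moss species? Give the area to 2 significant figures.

120 square kilometres

z = ln(103/43) / ln(283/3.68) = 0.8735 / 4.3425 = 0.2012
c = 43 / 3.68^0.2012 = 43 / 1.3 = 33.09
A = (87/33.09)^(1/0.2012) ⇒ ln A = ln(2.63)/0.2012 = 4.8062
A = e^4.8062 ≈ 122.3 square kilometres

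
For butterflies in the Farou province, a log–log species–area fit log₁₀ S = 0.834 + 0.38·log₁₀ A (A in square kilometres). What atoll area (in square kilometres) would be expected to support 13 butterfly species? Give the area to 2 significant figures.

13 = 6.823 × A^0.38  ⇒  A^0.38 = 13/6.823 = 1.905
ln A = ln(1.905) / 0.38 = 0.6446 / 0.38 = 1.6963
A = e^1.6963 ≈ 5.454 square kilometres

5.5 square kilometres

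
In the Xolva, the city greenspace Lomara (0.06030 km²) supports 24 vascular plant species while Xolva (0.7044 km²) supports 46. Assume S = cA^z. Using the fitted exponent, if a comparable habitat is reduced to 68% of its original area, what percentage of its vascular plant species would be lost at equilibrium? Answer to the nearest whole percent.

z = ln(46/24) / ln(0.7044/0.0603) = 0.6506 / 2.4580 = 0.2647
S_new/S_old = (A_new/A_old)^z = 0.68^0.2647 = exp(0.2647 × -0.3857) = 0.903
Fraction lost = 1 − 0.903 = 0.09704

10%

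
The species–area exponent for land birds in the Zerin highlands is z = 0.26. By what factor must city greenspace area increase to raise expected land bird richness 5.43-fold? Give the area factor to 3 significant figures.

(A₂/A₁)^0.26 = 5.43, so A₂/A₁ = 5.43^(1/0.26) = 5.43^3.846
ln(A₂/A₁) = ln 5.43 / 0.26 = 1.6919 / 0.26 = 6.5075
A₂/A₁ = e^6.5075 ≈ 670.1

670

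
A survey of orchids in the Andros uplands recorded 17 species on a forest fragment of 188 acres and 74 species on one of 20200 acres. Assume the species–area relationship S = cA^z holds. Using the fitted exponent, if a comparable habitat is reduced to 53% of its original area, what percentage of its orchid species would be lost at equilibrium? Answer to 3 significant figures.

z = ln(74/17) / ln(20200/188) = 1.4709 / 4.6770 = 0.3145
S_new/S_old = (A_new/A_old)^z = 0.53^0.3145 = exp(0.3145 × -0.6349) = 0.819
Fraction lost = 1 − 0.819 = 0.181

18.1%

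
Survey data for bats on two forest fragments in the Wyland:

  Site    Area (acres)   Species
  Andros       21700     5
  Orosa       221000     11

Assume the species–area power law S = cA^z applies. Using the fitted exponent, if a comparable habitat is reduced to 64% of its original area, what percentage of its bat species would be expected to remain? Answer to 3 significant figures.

85.9%

z = ln(11/5) / ln(221000/21700) = 0.7885 / 2.3209 = 0.3397
S_new/S_old = (A_new/A_old)^z = 0.64^0.3397 = exp(0.3397 × -0.4463) = 0.8593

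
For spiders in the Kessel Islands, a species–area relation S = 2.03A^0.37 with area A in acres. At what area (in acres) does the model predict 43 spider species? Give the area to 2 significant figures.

43 = 2.03 × A^0.37  ⇒  A^0.37 = 43/2.03 = 21.18
ln A = ln(21.18) / 0.37 = 3.0532 / 0.37 = 8.2518
A = e^8.2518 ≈ 3835 acres

3800 acres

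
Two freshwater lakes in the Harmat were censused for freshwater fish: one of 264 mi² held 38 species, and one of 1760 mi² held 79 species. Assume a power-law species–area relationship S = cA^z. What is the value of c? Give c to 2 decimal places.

z = ln(S₂/S₁) / ln(A₂/A₁) = ln(79/38) / ln(1760/264) = 0.7319 / 1.8971 = 0.3858
c = S₁ / A₁^z = 38 / 264^0.3858 = 38 / 8.594 = 4.422

4.42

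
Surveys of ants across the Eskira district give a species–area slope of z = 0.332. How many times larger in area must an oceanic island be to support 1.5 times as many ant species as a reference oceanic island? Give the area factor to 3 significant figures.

(A₂/A₁)^0.332 = 1.5, so A₂/A₁ = 1.5^(1/0.332) = 1.5^3.012
ln(A₂/A₁) = ln 1.5 / 0.332 = 0.4055 / 0.332 = 1.2213
A₂/A₁ = e^1.2213 ≈ 3.392

3.39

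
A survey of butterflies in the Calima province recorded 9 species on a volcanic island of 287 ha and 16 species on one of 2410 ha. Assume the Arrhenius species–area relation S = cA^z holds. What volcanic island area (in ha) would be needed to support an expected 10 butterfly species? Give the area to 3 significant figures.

424 ha

z = ln(16/9) / ln(2410/287) = 0.5754 / 2.1279 = 0.2704
c = 9 / 287^0.2704 = 9 / 4.619 = 1.948
A = (10/1.948)^(1/0.2704) ⇒ ln A = ln(5.133)/0.2704 = 6.0491
A = e^6.0491 ≈ 423.7 ha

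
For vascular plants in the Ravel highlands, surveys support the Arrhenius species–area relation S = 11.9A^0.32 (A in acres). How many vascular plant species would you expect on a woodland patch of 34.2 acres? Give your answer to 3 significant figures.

S = 11.9 × 34.2^0.32 = 11.9 × 3.097 ≈ 36.85

36.8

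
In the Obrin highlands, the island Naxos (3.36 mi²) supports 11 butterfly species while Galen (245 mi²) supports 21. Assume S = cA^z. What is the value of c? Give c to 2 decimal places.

z = ln(S₂/S₁) / ln(A₂/A₁) = ln(21/11) / ln(245/3.36) = 0.6466 / 4.2893 = 0.1508
c = S₁ / A₁^z = 11 / 3.36^0.1508 = 11 / 1.2 = 9.163

9.16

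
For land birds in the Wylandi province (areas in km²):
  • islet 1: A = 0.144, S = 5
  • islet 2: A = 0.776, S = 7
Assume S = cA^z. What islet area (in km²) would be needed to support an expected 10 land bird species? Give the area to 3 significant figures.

z = ln(7/5) / ln(0.776/0.144) = 0.3365 / 1.6843 = 0.1998
c = 5 / 0.144^0.1998 = 5 / 0.679 = 7.364
A = (10/7.364)^(1/0.1998) ⇒ ln A = ln(1.358)/0.1998 = 1.5319
A = e^1.5319 ≈ 4.627 km²

4.63 km²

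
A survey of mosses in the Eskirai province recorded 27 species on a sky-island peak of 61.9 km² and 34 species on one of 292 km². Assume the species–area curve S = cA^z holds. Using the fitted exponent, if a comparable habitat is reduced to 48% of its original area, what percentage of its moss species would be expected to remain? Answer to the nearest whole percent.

z = ln(34/27) / ln(292/61.9) = 0.2305 / 1.5512 = 0.1486
S_new/S_old = (A_new/A_old)^z = 0.48^0.1486 = exp(0.1486 × -0.7340) = 0.8967

90%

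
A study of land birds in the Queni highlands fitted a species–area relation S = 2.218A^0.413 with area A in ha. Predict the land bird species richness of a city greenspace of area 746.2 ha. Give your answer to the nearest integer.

S = 2.218 × 746.2^0.413
ln S = ln 2.218 + 0.413 × ln 746.2 = 0.7966 + 0.413 × 6.6150 = 3.5286
S = e^3.5286 ≈ 34.08

34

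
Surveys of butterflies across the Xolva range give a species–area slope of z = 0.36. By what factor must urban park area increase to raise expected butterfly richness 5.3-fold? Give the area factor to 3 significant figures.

(A₂/A₁)^0.36 = 5.3, so A₂/A₁ = 5.3^(1/0.36) = 5.3^2.778
ln(A₂/A₁) = ln 5.3 / 0.36 = 1.6677 / 0.36 = 4.6325
A₂/A₁ = e^4.6325 ≈ 102.8

103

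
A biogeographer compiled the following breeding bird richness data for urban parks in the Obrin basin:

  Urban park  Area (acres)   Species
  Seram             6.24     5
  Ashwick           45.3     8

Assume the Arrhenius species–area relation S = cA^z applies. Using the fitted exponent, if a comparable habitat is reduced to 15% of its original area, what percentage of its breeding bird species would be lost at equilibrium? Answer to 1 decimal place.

36.2%

z = ln(8/5) / ln(45.3/6.24) = 0.4700 / 1.9823 = 0.2371
S_new/S_old = (A_new/A_old)^z = 0.15^0.2371 = exp(0.2371 × -1.8971) = 0.6378
Fraction lost = 1 − 0.6378 = 0.3622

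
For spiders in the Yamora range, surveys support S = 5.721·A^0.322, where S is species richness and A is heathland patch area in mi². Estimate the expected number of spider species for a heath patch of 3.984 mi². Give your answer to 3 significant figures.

8.93

S = 5.721 × 3.984^0.322
ln S = ln 5.721 + 0.322 × ln 3.984 = 1.7441 + 0.322 × 1.3823 = 2.1892
S = e^2.1892 ≈ 8.928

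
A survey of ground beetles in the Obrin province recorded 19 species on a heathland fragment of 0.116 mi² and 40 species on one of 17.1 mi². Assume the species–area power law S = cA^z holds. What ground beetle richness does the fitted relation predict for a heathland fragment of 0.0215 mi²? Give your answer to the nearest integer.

15

z = ln(40/19) / ln(17.1/0.116) = 0.7444 / 4.9932 = 0.1491
c = 19 / 0.116^0.1491 = 19 / 0.7253 = 26.2
S₃ = 26.2 × 0.0215^0.1491 = 26.2 × 0.5641 ≈ 14.78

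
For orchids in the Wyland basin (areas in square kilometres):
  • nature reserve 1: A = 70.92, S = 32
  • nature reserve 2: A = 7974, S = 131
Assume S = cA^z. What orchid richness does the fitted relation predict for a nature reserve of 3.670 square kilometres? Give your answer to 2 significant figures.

13

z = ln(131/32) / ln(7974/70.92) = 1.4095 / 4.7224 = 0.2985
c = 32 / 70.92^0.2985 = 32 / 3.568 = 8.969
S₃ = 8.969 × 3.67^0.2985 = 8.969 × 1.474 ≈ 13.22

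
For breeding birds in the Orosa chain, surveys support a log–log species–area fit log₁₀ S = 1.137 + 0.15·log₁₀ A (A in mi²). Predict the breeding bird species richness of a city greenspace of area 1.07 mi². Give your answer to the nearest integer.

14

S = 13.71 × 1.07^0.15
ln S = ln 13.71 + 0.15 × ln 1.07 = 2.6180 + 0.15 × 0.0677 = 2.6282
S = e^2.6282 ≈ 13.85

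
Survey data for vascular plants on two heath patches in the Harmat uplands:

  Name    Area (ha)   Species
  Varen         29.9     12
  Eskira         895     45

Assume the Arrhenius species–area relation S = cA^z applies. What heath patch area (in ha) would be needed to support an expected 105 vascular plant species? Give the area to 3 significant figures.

z = ln(45/12) / ln(895/29.9) = 1.3218 / 3.3990 = 0.3889
c = 12 / 29.9^0.3889 = 12 / 3.748 = 3.201
A = (105/3.201)^(1/0.3889) ⇒ ln A = ln(32.8)/0.3889 = 8.9757
A = e^8.9757 ≈ 7909 ha

7910 ha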